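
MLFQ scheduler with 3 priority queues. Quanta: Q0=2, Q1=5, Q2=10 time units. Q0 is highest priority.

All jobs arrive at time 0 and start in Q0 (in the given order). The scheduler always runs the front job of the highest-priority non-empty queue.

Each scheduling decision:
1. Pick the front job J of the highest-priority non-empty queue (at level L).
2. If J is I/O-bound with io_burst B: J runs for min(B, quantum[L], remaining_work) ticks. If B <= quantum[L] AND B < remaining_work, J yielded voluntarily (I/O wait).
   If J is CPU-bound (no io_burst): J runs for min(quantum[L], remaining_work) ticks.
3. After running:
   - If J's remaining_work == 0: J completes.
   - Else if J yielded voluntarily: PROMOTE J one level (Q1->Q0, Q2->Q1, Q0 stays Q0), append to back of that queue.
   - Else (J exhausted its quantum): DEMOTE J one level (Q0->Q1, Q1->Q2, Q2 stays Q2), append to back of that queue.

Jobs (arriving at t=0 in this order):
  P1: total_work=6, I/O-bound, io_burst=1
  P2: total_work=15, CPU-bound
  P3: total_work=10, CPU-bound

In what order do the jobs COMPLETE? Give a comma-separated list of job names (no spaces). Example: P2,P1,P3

Answer: P1,P2,P3

Derivation:
t=0-1: P1@Q0 runs 1, rem=5, I/O yield, promote→Q0. Q0=[P2,P3,P1] Q1=[] Q2=[]
t=1-3: P2@Q0 runs 2, rem=13, quantum used, demote→Q1. Q0=[P3,P1] Q1=[P2] Q2=[]
t=3-5: P3@Q0 runs 2, rem=8, quantum used, demote→Q1. Q0=[P1] Q1=[P2,P3] Q2=[]
t=5-6: P1@Q0 runs 1, rem=4, I/O yield, promote→Q0. Q0=[P1] Q1=[P2,P3] Q2=[]
t=6-7: P1@Q0 runs 1, rem=3, I/O yield, promote→Q0. Q0=[P1] Q1=[P2,P3] Q2=[]
t=7-8: P1@Q0 runs 1, rem=2, I/O yield, promote→Q0. Q0=[P1] Q1=[P2,P3] Q2=[]
t=8-9: P1@Q0 runs 1, rem=1, I/O yield, promote→Q0. Q0=[P1] Q1=[P2,P3] Q2=[]
t=9-10: P1@Q0 runs 1, rem=0, completes. Q0=[] Q1=[P2,P3] Q2=[]
t=10-15: P2@Q1 runs 5, rem=8, quantum used, demote→Q2. Q0=[] Q1=[P3] Q2=[P2]
t=15-20: P3@Q1 runs 5, rem=3, quantum used, demote→Q2. Q0=[] Q1=[] Q2=[P2,P3]
t=20-28: P2@Q2 runs 8, rem=0, completes. Q0=[] Q1=[] Q2=[P3]
t=28-31: P3@Q2 runs 3, rem=0, completes. Q0=[] Q1=[] Q2=[]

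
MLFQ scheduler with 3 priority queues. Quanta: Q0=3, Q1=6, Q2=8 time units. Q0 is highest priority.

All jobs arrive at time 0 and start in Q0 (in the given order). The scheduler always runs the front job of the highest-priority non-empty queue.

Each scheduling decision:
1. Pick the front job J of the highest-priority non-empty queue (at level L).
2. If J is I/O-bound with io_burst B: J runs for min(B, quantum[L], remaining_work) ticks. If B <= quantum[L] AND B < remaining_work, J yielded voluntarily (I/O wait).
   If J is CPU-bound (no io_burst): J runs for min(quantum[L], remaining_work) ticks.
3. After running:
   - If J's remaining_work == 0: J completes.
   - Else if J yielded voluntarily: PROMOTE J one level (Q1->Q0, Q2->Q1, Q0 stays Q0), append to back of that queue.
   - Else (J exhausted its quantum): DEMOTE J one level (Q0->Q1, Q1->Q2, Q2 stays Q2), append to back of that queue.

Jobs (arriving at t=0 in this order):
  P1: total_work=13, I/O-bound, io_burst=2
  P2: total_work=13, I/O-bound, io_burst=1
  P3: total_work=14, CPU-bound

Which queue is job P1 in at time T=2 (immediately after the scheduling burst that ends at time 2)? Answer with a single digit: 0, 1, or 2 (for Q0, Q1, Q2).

Answer: 0

Derivation:
t=0-2: P1@Q0 runs 2, rem=11, I/O yield, promote→Q0. Q0=[P2,P3,P1] Q1=[] Q2=[]
t=2-3: P2@Q0 runs 1, rem=12, I/O yield, promote→Q0. Q0=[P3,P1,P2] Q1=[] Q2=[]
t=3-6: P3@Q0 runs 3, rem=11, quantum used, demote→Q1. Q0=[P1,P2] Q1=[P3] Q2=[]
t=6-8: P1@Q0 runs 2, rem=9, I/O yield, promote→Q0. Q0=[P2,P1] Q1=[P3] Q2=[]
t=8-9: P2@Q0 runs 1, rem=11, I/O yield, promote→Q0. Q0=[P1,P2] Q1=[P3] Q2=[]
t=9-11: P1@Q0 runs 2, rem=7, I/O yield, promote→Q0. Q0=[P2,P1] Q1=[P3] Q2=[]
t=11-12: P2@Q0 runs 1, rem=10, I/O yield, promote→Q0. Q0=[P1,P2] Q1=[P3] Q2=[]
t=12-14: P1@Q0 runs 2, rem=5, I/O yield, promote→Q0. Q0=[P2,P1] Q1=[P3] Q2=[]
t=14-15: P2@Q0 runs 1, rem=9, I/O yield, promote→Q0. Q0=[P1,P2] Q1=[P3] Q2=[]
t=15-17: P1@Q0 runs 2, rem=3, I/O yield, promote→Q0. Q0=[P2,P1] Q1=[P3] Q2=[]
t=17-18: P2@Q0 runs 1, rem=8, I/O yield, promote→Q0. Q0=[P1,P2] Q1=[P3] Q2=[]
t=18-20: P1@Q0 runs 2, rem=1, I/O yield, promote→Q0. Q0=[P2,P1] Q1=[P3] Q2=[]
t=20-21: P2@Q0 runs 1, rem=7, I/O yield, promote→Q0. Q0=[P1,P2] Q1=[P3] Q2=[]
t=21-22: P1@Q0 runs 1, rem=0, completes. Q0=[P2] Q1=[P3] Q2=[]
t=22-23: P2@Q0 runs 1, rem=6, I/O yield, promote→Q0. Q0=[P2] Q1=[P3] Q2=[]
t=23-24: P2@Q0 runs 1, rem=5, I/O yield, promote→Q0. Q0=[P2] Q1=[P3] Q2=[]
t=24-25: P2@Q0 runs 1, rem=4, I/O yield, promote→Q0. Q0=[P2] Q1=[P3] Q2=[]
t=25-26: P2@Q0 runs 1, rem=3, I/O yield, promote→Q0. Q0=[P2] Q1=[P3] Q2=[]
t=26-27: P2@Q0 runs 1, rem=2, I/O yield, promote→Q0. Q0=[P2] Q1=[P3] Q2=[]
t=27-28: P2@Q0 runs 1, rem=1, I/O yield, promote→Q0. Q0=[P2] Q1=[P3] Q2=[]
t=28-29: P2@Q0 runs 1, rem=0, completes. Q0=[] Q1=[P3] Q2=[]
t=29-35: P3@Q1 runs 6, rem=5, quantum used, demote→Q2. Q0=[] Q1=[] Q2=[P3]
t=35-40: P3@Q2 runs 5, rem=0, completes. Q0=[] Q1=[] Q2=[]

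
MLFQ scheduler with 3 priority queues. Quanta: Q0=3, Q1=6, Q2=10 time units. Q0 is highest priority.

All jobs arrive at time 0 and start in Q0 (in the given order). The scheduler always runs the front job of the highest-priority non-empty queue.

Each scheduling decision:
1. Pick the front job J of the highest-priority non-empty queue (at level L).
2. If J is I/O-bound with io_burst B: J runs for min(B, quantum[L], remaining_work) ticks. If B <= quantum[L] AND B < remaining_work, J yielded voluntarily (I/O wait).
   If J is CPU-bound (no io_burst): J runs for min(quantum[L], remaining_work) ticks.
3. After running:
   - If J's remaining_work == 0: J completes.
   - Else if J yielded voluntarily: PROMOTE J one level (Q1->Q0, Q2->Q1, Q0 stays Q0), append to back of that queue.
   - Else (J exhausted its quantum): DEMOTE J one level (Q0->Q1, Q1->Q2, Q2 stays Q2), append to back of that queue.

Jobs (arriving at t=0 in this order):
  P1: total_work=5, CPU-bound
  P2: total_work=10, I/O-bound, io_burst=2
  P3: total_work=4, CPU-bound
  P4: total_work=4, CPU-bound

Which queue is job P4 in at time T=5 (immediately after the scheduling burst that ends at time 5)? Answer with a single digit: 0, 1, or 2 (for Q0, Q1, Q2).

t=0-3: P1@Q0 runs 3, rem=2, quantum used, demote→Q1. Q0=[P2,P3,P4] Q1=[P1] Q2=[]
t=3-5: P2@Q0 runs 2, rem=8, I/O yield, promote→Q0. Q0=[P3,P4,P2] Q1=[P1] Q2=[]
t=5-8: P3@Q0 runs 3, rem=1, quantum used, demote→Q1. Q0=[P4,P2] Q1=[P1,P3] Q2=[]
t=8-11: P4@Q0 runs 3, rem=1, quantum used, demote→Q1. Q0=[P2] Q1=[P1,P3,P4] Q2=[]
t=11-13: P2@Q0 runs 2, rem=6, I/O yield, promote→Q0. Q0=[P2] Q1=[P1,P3,P4] Q2=[]
t=13-15: P2@Q0 runs 2, rem=4, I/O yield, promote→Q0. Q0=[P2] Q1=[P1,P3,P4] Q2=[]
t=15-17: P2@Q0 runs 2, rem=2, I/O yield, promote→Q0. Q0=[P2] Q1=[P1,P3,P4] Q2=[]
t=17-19: P2@Q0 runs 2, rem=0, completes. Q0=[] Q1=[P1,P3,P4] Q2=[]
t=19-21: P1@Q1 runs 2, rem=0, completes. Q0=[] Q1=[P3,P4] Q2=[]
t=21-22: P3@Q1 runs 1, rem=0, completes. Q0=[] Q1=[P4] Q2=[]
t=22-23: P4@Q1 runs 1, rem=0, completes. Q0=[] Q1=[] Q2=[]

Answer: 0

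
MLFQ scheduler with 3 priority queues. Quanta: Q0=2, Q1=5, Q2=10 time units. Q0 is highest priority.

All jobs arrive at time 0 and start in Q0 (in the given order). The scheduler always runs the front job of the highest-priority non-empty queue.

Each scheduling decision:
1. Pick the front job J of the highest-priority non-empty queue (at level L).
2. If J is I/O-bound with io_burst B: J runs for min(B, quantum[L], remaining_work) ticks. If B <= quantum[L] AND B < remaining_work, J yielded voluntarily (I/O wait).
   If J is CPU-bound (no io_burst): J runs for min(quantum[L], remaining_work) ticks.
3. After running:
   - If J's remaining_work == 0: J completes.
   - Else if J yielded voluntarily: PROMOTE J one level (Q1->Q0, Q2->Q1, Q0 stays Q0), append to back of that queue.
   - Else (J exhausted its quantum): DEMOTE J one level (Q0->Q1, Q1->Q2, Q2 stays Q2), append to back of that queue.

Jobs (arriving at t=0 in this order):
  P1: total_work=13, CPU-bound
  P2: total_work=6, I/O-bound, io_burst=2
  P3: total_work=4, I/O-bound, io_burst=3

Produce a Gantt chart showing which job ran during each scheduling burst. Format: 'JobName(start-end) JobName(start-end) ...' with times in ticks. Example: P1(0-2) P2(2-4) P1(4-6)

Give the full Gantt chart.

Answer: P1(0-2) P2(2-4) P3(4-6) P2(6-8) P2(8-10) P1(10-15) P3(15-17) P1(17-23)

Derivation:
t=0-2: P1@Q0 runs 2, rem=11, quantum used, demote→Q1. Q0=[P2,P3] Q1=[P1] Q2=[]
t=2-4: P2@Q0 runs 2, rem=4, I/O yield, promote→Q0. Q0=[P3,P2] Q1=[P1] Q2=[]
t=4-6: P3@Q0 runs 2, rem=2, quantum used, demote→Q1. Q0=[P2] Q1=[P1,P3] Q2=[]
t=6-8: P2@Q0 runs 2, rem=2, I/O yield, promote→Q0. Q0=[P2] Q1=[P1,P3] Q2=[]
t=8-10: P2@Q0 runs 2, rem=0, completes. Q0=[] Q1=[P1,P3] Q2=[]
t=10-15: P1@Q1 runs 5, rem=6, quantum used, demote→Q2. Q0=[] Q1=[P3] Q2=[P1]
t=15-17: P3@Q1 runs 2, rem=0, completes. Q0=[] Q1=[] Q2=[P1]
t=17-23: P1@Q2 runs 6, rem=0, completes. Q0=[] Q1=[] Q2=[]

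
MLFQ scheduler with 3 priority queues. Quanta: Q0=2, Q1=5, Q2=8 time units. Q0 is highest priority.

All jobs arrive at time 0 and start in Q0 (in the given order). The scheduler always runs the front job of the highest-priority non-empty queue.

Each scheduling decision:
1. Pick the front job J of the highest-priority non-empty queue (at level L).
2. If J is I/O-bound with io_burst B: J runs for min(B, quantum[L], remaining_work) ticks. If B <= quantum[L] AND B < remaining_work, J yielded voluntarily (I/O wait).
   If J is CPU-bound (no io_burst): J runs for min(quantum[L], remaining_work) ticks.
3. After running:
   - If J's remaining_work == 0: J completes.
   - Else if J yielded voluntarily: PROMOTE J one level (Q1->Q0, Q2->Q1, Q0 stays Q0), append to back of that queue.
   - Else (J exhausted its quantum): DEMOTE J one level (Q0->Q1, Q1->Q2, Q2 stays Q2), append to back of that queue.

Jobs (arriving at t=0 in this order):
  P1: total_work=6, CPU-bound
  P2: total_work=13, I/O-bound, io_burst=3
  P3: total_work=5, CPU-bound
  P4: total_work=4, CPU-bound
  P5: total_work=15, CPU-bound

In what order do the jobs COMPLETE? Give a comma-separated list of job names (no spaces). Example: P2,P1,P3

Answer: P1,P3,P4,P2,P5

Derivation:
t=0-2: P1@Q0 runs 2, rem=4, quantum used, demote→Q1. Q0=[P2,P3,P4,P5] Q1=[P1] Q2=[]
t=2-4: P2@Q0 runs 2, rem=11, quantum used, demote→Q1. Q0=[P3,P4,P5] Q1=[P1,P2] Q2=[]
t=4-6: P3@Q0 runs 2, rem=3, quantum used, demote→Q1. Q0=[P4,P5] Q1=[P1,P2,P3] Q2=[]
t=6-8: P4@Q0 runs 2, rem=2, quantum used, demote→Q1. Q0=[P5] Q1=[P1,P2,P3,P4] Q2=[]
t=8-10: P5@Q0 runs 2, rem=13, quantum used, demote→Q1. Q0=[] Q1=[P1,P2,P3,P4,P5] Q2=[]
t=10-14: P1@Q1 runs 4, rem=0, completes. Q0=[] Q1=[P2,P3,P4,P5] Q2=[]
t=14-17: P2@Q1 runs 3, rem=8, I/O yield, promote→Q0. Q0=[P2] Q1=[P3,P4,P5] Q2=[]
t=17-19: P2@Q0 runs 2, rem=6, quantum used, demote→Q1. Q0=[] Q1=[P3,P4,P5,P2] Q2=[]
t=19-22: P3@Q1 runs 3, rem=0, completes. Q0=[] Q1=[P4,P5,P2] Q2=[]
t=22-24: P4@Q1 runs 2, rem=0, completes. Q0=[] Q1=[P5,P2] Q2=[]
t=24-29: P5@Q1 runs 5, rem=8, quantum used, demote→Q2. Q0=[] Q1=[P2] Q2=[P5]
t=29-32: P2@Q1 runs 3, rem=3, I/O yield, promote→Q0. Q0=[P2] Q1=[] Q2=[P5]
t=32-34: P2@Q0 runs 2, rem=1, quantum used, demote→Q1. Q0=[] Q1=[P2] Q2=[P5]
t=34-35: P2@Q1 runs 1, rem=0, completes. Q0=[] Q1=[] Q2=[P5]
t=35-43: P5@Q2 runs 8, rem=0, completes. Q0=[] Q1=[] Q2=[]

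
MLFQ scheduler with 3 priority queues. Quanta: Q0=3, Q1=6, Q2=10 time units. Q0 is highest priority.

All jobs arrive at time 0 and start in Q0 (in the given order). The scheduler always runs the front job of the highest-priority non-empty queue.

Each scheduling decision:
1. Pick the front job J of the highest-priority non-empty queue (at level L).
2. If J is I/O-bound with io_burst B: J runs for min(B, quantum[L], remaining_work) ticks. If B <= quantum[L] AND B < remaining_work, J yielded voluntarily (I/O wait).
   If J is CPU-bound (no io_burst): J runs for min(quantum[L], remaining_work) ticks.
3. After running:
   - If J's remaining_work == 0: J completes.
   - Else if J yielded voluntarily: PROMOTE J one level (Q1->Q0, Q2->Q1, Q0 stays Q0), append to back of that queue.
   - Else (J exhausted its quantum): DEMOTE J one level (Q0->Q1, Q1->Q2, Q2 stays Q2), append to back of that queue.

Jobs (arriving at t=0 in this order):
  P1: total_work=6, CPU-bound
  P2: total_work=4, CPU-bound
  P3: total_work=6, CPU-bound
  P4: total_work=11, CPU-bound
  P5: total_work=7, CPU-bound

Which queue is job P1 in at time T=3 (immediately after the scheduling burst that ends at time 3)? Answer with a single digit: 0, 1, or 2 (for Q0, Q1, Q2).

t=0-3: P1@Q0 runs 3, rem=3, quantum used, demote→Q1. Q0=[P2,P3,P4,P5] Q1=[P1] Q2=[]
t=3-6: P2@Q0 runs 3, rem=1, quantum used, demote→Q1. Q0=[P3,P4,P5] Q1=[P1,P2] Q2=[]
t=6-9: P3@Q0 runs 3, rem=3, quantum used, demote→Q1. Q0=[P4,P5] Q1=[P1,P2,P3] Q2=[]
t=9-12: P4@Q0 runs 3, rem=8, quantum used, demote→Q1. Q0=[P5] Q1=[P1,P2,P3,P4] Q2=[]
t=12-15: P5@Q0 runs 3, rem=4, quantum used, demote→Q1. Q0=[] Q1=[P1,P2,P3,P4,P5] Q2=[]
t=15-18: P1@Q1 runs 3, rem=0, completes. Q0=[] Q1=[P2,P3,P4,P5] Q2=[]
t=18-19: P2@Q1 runs 1, rem=0, completes. Q0=[] Q1=[P3,P4,P5] Q2=[]
t=19-22: P3@Q1 runs 3, rem=0, completes. Q0=[] Q1=[P4,P5] Q2=[]
t=22-28: P4@Q1 runs 6, rem=2, quantum used, demote→Q2. Q0=[] Q1=[P5] Q2=[P4]
t=28-32: P5@Q1 runs 4, rem=0, completes. Q0=[] Q1=[] Q2=[P4]
t=32-34: P4@Q2 runs 2, rem=0, completes. Q0=[] Q1=[] Q2=[]

Answer: 1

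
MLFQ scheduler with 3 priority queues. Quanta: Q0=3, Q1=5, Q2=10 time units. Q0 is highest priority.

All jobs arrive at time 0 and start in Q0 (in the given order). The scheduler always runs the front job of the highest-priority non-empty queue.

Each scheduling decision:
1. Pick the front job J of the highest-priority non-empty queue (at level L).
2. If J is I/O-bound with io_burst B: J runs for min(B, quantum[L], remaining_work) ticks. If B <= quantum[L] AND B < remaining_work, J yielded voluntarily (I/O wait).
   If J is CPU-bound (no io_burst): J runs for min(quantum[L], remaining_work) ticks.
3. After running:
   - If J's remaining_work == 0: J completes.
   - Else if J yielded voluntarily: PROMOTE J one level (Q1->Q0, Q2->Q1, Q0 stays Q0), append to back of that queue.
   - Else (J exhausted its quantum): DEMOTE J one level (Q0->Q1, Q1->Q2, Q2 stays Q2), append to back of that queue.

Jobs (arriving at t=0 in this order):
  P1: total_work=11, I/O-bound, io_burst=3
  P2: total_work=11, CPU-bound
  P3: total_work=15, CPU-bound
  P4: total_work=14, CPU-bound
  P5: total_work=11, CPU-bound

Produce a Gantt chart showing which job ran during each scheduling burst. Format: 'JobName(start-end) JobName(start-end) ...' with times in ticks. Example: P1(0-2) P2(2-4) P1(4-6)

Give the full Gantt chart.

t=0-3: P1@Q0 runs 3, rem=8, I/O yield, promote→Q0. Q0=[P2,P3,P4,P5,P1] Q1=[] Q2=[]
t=3-6: P2@Q0 runs 3, rem=8, quantum used, demote→Q1. Q0=[P3,P4,P5,P1] Q1=[P2] Q2=[]
t=6-9: P3@Q0 runs 3, rem=12, quantum used, demote→Q1. Q0=[P4,P5,P1] Q1=[P2,P3] Q2=[]
t=9-12: P4@Q0 runs 3, rem=11, quantum used, demote→Q1. Q0=[P5,P1] Q1=[P2,P3,P4] Q2=[]
t=12-15: P5@Q0 runs 3, rem=8, quantum used, demote→Q1. Q0=[P1] Q1=[P2,P3,P4,P5] Q2=[]
t=15-18: P1@Q0 runs 3, rem=5, I/O yield, promote→Q0. Q0=[P1] Q1=[P2,P3,P4,P5] Q2=[]
t=18-21: P1@Q0 runs 3, rem=2, I/O yield, promote→Q0. Q0=[P1] Q1=[P2,P3,P4,P5] Q2=[]
t=21-23: P1@Q0 runs 2, rem=0, completes. Q0=[] Q1=[P2,P3,P4,P5] Q2=[]
t=23-28: P2@Q1 runs 5, rem=3, quantum used, demote→Q2. Q0=[] Q1=[P3,P4,P5] Q2=[P2]
t=28-33: P3@Q1 runs 5, rem=7, quantum used, demote→Q2. Q0=[] Q1=[P4,P5] Q2=[P2,P3]
t=33-38: P4@Q1 runs 5, rem=6, quantum used, demote→Q2. Q0=[] Q1=[P5] Q2=[P2,P3,P4]
t=38-43: P5@Q1 runs 5, rem=3, quantum used, demote→Q2. Q0=[] Q1=[] Q2=[P2,P3,P4,P5]
t=43-46: P2@Q2 runs 3, rem=0, completes. Q0=[] Q1=[] Q2=[P3,P4,P5]
t=46-53: P3@Q2 runs 7, rem=0, completes. Q0=[] Q1=[] Q2=[P4,P5]
t=53-59: P4@Q2 runs 6, rem=0, completes. Q0=[] Q1=[] Q2=[P5]
t=59-62: P5@Q2 runs 3, rem=0, completes. Q0=[] Q1=[] Q2=[]

Answer: P1(0-3) P2(3-6) P3(6-9) P4(9-12) P5(12-15) P1(15-18) P1(18-21) P1(21-23) P2(23-28) P3(28-33) P4(33-38) P5(38-43) P2(43-46) P3(46-53) P4(53-59) P5(59-62)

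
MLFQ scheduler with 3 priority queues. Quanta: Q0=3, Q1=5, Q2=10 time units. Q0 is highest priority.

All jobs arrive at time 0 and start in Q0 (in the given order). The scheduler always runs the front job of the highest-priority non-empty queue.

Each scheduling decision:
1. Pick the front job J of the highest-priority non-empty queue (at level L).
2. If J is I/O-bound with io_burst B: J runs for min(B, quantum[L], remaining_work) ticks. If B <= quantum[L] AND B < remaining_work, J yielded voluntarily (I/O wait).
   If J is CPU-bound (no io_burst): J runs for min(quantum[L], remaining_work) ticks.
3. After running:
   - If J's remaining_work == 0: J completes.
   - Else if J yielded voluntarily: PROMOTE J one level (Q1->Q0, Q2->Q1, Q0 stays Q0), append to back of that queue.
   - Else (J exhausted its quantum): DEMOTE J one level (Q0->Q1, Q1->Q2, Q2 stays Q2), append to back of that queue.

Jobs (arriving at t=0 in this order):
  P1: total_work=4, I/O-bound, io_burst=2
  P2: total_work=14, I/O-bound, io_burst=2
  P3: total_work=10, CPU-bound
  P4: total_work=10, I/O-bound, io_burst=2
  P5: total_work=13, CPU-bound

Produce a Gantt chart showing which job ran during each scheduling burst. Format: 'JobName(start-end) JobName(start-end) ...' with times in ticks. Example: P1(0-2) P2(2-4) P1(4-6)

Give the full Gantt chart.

Answer: P1(0-2) P2(2-4) P3(4-7) P4(7-9) P5(9-12) P1(12-14) P2(14-16) P4(16-18) P2(18-20) P4(20-22) P2(22-24) P4(24-26) P2(26-28) P4(28-30) P2(30-32) P2(32-34) P3(34-39) P5(39-44) P3(44-46) P5(46-51)

Derivation:
t=0-2: P1@Q0 runs 2, rem=2, I/O yield, promote→Q0. Q0=[P2,P3,P4,P5,P1] Q1=[] Q2=[]
t=2-4: P2@Q0 runs 2, rem=12, I/O yield, promote→Q0. Q0=[P3,P4,P5,P1,P2] Q1=[] Q2=[]
t=4-7: P3@Q0 runs 3, rem=7, quantum used, demote→Q1. Q0=[P4,P5,P1,P2] Q1=[P3] Q2=[]
t=7-9: P4@Q0 runs 2, rem=8, I/O yield, promote→Q0. Q0=[P5,P1,P2,P4] Q1=[P3] Q2=[]
t=9-12: P5@Q0 runs 3, rem=10, quantum used, demote→Q1. Q0=[P1,P2,P4] Q1=[P3,P5] Q2=[]
t=12-14: P1@Q0 runs 2, rem=0, completes. Q0=[P2,P4] Q1=[P3,P5] Q2=[]
t=14-16: P2@Q0 runs 2, rem=10, I/O yield, promote→Q0. Q0=[P4,P2] Q1=[P3,P5] Q2=[]
t=16-18: P4@Q0 runs 2, rem=6, I/O yield, promote→Q0. Q0=[P2,P4] Q1=[P3,P5] Q2=[]
t=18-20: P2@Q0 runs 2, rem=8, I/O yield, promote→Q0. Q0=[P4,P2] Q1=[P3,P5] Q2=[]
t=20-22: P4@Q0 runs 2, rem=4, I/O yield, promote→Q0. Q0=[P2,P4] Q1=[P3,P5] Q2=[]
t=22-24: P2@Q0 runs 2, rem=6, I/O yield, promote→Q0. Q0=[P4,P2] Q1=[P3,P5] Q2=[]
t=24-26: P4@Q0 runs 2, rem=2, I/O yield, promote→Q0. Q0=[P2,P4] Q1=[P3,P5] Q2=[]
t=26-28: P2@Q0 runs 2, rem=4, I/O yield, promote→Q0. Q0=[P4,P2] Q1=[P3,P5] Q2=[]
t=28-30: P4@Q0 runs 2, rem=0, completes. Q0=[P2] Q1=[P3,P5] Q2=[]
t=30-32: P2@Q0 runs 2, rem=2, I/O yield, promote→Q0. Q0=[P2] Q1=[P3,P5] Q2=[]
t=32-34: P2@Q0 runs 2, rem=0, completes. Q0=[] Q1=[P3,P5] Q2=[]
t=34-39: P3@Q1 runs 5, rem=2, quantum used, demote→Q2. Q0=[] Q1=[P5] Q2=[P3]
t=39-44: P5@Q1 runs 5, rem=5, quantum used, demote→Q2. Q0=[] Q1=[] Q2=[P3,P5]
t=44-46: P3@Q2 runs 2, rem=0, completes. Q0=[] Q1=[] Q2=[P5]
t=46-51: P5@Q2 runs 5, rem=0, completes. Q0=[] Q1=[] Q2=[]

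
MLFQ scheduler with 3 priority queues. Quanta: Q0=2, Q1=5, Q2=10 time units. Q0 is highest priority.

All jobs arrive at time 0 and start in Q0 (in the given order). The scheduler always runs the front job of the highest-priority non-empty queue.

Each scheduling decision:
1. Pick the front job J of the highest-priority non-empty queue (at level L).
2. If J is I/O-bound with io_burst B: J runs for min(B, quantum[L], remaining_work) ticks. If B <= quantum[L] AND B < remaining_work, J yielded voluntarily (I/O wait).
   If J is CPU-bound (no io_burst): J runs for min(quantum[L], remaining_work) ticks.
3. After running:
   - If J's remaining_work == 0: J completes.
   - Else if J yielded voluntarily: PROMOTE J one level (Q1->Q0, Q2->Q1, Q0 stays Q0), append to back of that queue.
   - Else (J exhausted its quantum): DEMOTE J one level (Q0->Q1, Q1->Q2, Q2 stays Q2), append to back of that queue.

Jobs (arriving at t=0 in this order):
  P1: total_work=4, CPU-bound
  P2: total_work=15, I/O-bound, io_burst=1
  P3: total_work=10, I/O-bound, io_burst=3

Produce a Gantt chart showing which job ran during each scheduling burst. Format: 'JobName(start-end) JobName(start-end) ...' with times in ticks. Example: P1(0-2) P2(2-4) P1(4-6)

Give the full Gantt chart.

t=0-2: P1@Q0 runs 2, rem=2, quantum used, demote→Q1. Q0=[P2,P3] Q1=[P1] Q2=[]
t=2-3: P2@Q0 runs 1, rem=14, I/O yield, promote→Q0. Q0=[P3,P2] Q1=[P1] Q2=[]
t=3-5: P3@Q0 runs 2, rem=8, quantum used, demote→Q1. Q0=[P2] Q1=[P1,P3] Q2=[]
t=5-6: P2@Q0 runs 1, rem=13, I/O yield, promote→Q0. Q0=[P2] Q1=[P1,P3] Q2=[]
t=6-7: P2@Q0 runs 1, rem=12, I/O yield, promote→Q0. Q0=[P2] Q1=[P1,P3] Q2=[]
t=7-8: P2@Q0 runs 1, rem=11, I/O yield, promote→Q0. Q0=[P2] Q1=[P1,P3] Q2=[]
t=8-9: P2@Q0 runs 1, rem=10, I/O yield, promote→Q0. Q0=[P2] Q1=[P1,P3] Q2=[]
t=9-10: P2@Q0 runs 1, rem=9, I/O yield, promote→Q0. Q0=[P2] Q1=[P1,P3] Q2=[]
t=10-11: P2@Q0 runs 1, rem=8, I/O yield, promote→Q0. Q0=[P2] Q1=[P1,P3] Q2=[]
t=11-12: P2@Q0 runs 1, rem=7, I/O yield, promote→Q0. Q0=[P2] Q1=[P1,P3] Q2=[]
t=12-13: P2@Q0 runs 1, rem=6, I/O yield, promote→Q0. Q0=[P2] Q1=[P1,P3] Q2=[]
t=13-14: P2@Q0 runs 1, rem=5, I/O yield, promote→Q0. Q0=[P2] Q1=[P1,P3] Q2=[]
t=14-15: P2@Q0 runs 1, rem=4, I/O yield, promote→Q0. Q0=[P2] Q1=[P1,P3] Q2=[]
t=15-16: P2@Q0 runs 1, rem=3, I/O yield, promote→Q0. Q0=[P2] Q1=[P1,P3] Q2=[]
t=16-17: P2@Q0 runs 1, rem=2, I/O yield, promote→Q0. Q0=[P2] Q1=[P1,P3] Q2=[]
t=17-18: P2@Q0 runs 1, rem=1, I/O yield, promote→Q0. Q0=[P2] Q1=[P1,P3] Q2=[]
t=18-19: P2@Q0 runs 1, rem=0, completes. Q0=[] Q1=[P1,P3] Q2=[]
t=19-21: P1@Q1 runs 2, rem=0, completes. Q0=[] Q1=[P3] Q2=[]
t=21-24: P3@Q1 runs 3, rem=5, I/O yield, promote→Q0. Q0=[P3] Q1=[] Q2=[]
t=24-26: P3@Q0 runs 2, rem=3, quantum used, demote→Q1. Q0=[] Q1=[P3] Q2=[]
t=26-29: P3@Q1 runs 3, rem=0, completes. Q0=[] Q1=[] Q2=[]

Answer: P1(0-2) P2(2-3) P3(3-5) P2(5-6) P2(6-7) P2(7-8) P2(8-9) P2(9-10) P2(10-11) P2(11-12) P2(12-13) P2(13-14) P2(14-15) P2(15-16) P2(16-17) P2(17-18) P2(18-19) P1(19-21) P3(21-24) P3(24-26) P3(26-29)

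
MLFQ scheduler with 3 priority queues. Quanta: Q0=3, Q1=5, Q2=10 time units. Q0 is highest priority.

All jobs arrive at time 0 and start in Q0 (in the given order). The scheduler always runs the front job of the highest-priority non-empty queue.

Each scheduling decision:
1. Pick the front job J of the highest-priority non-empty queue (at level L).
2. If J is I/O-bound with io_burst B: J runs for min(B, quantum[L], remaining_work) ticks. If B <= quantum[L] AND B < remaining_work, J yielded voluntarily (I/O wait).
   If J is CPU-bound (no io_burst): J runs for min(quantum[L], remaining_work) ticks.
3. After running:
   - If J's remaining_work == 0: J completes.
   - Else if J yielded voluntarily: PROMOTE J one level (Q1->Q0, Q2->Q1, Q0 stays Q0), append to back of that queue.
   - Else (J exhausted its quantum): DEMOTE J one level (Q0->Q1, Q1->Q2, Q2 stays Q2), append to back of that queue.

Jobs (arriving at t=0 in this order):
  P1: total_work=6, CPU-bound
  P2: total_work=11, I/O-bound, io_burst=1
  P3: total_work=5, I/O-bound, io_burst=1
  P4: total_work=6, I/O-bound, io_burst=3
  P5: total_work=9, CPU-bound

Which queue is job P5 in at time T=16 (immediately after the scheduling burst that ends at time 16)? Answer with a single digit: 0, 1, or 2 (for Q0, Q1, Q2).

t=0-3: P1@Q0 runs 3, rem=3, quantum used, demote→Q1. Q0=[P2,P3,P4,P5] Q1=[P1] Q2=[]
t=3-4: P2@Q0 runs 1, rem=10, I/O yield, promote→Q0. Q0=[P3,P4,P5,P2] Q1=[P1] Q2=[]
t=4-5: P3@Q0 runs 1, rem=4, I/O yield, promote→Q0. Q0=[P4,P5,P2,P3] Q1=[P1] Q2=[]
t=5-8: P4@Q0 runs 3, rem=3, I/O yield, promote→Q0. Q0=[P5,P2,P3,P4] Q1=[P1] Q2=[]
t=8-11: P5@Q0 runs 3, rem=6, quantum used, demote→Q1. Q0=[P2,P3,P4] Q1=[P1,P5] Q2=[]
t=11-12: P2@Q0 runs 1, rem=9, I/O yield, promote→Q0. Q0=[P3,P4,P2] Q1=[P1,P5] Q2=[]
t=12-13: P3@Q0 runs 1, rem=3, I/O yield, promote→Q0. Q0=[P4,P2,P3] Q1=[P1,P5] Q2=[]
t=13-16: P4@Q0 runs 3, rem=0, completes. Q0=[P2,P3] Q1=[P1,P5] Q2=[]
t=16-17: P2@Q0 runs 1, rem=8, I/O yield, promote→Q0. Q0=[P3,P2] Q1=[P1,P5] Q2=[]
t=17-18: P3@Q0 runs 1, rem=2, I/O yield, promote→Q0. Q0=[P2,P3] Q1=[P1,P5] Q2=[]
t=18-19: P2@Q0 runs 1, rem=7, I/O yield, promote→Q0. Q0=[P3,P2] Q1=[P1,P5] Q2=[]
t=19-20: P3@Q0 runs 1, rem=1, I/O yield, promote→Q0. Q0=[P2,P3] Q1=[P1,P5] Q2=[]
t=20-21: P2@Q0 runs 1, rem=6, I/O yield, promote→Q0. Q0=[P3,P2] Q1=[P1,P5] Q2=[]
t=21-22: P3@Q0 runs 1, rem=0, completes. Q0=[P2] Q1=[P1,P5] Q2=[]
t=22-23: P2@Q0 runs 1, rem=5, I/O yield, promote→Q0. Q0=[P2] Q1=[P1,P5] Q2=[]
t=23-24: P2@Q0 runs 1, rem=4, I/O yield, promote→Q0. Q0=[P2] Q1=[P1,P5] Q2=[]
t=24-25: P2@Q0 runs 1, rem=3, I/O yield, promote→Q0. Q0=[P2] Q1=[P1,P5] Q2=[]
t=25-26: P2@Q0 runs 1, rem=2, I/O yield, promote→Q0. Q0=[P2] Q1=[P1,P5] Q2=[]
t=26-27: P2@Q0 runs 1, rem=1, I/O yield, promote→Q0. Q0=[P2] Q1=[P1,P5] Q2=[]
t=27-28: P2@Q0 runs 1, rem=0, completes. Q0=[] Q1=[P1,P5] Q2=[]
t=28-31: P1@Q1 runs 3, rem=0, completes. Q0=[] Q1=[P5] Q2=[]
t=31-36: P5@Q1 runs 5, rem=1, quantum used, demote→Q2. Q0=[] Q1=[] Q2=[P5]
t=36-37: P5@Q2 runs 1, rem=0, completes. Q0=[] Q1=[] Q2=[]

Answer: 1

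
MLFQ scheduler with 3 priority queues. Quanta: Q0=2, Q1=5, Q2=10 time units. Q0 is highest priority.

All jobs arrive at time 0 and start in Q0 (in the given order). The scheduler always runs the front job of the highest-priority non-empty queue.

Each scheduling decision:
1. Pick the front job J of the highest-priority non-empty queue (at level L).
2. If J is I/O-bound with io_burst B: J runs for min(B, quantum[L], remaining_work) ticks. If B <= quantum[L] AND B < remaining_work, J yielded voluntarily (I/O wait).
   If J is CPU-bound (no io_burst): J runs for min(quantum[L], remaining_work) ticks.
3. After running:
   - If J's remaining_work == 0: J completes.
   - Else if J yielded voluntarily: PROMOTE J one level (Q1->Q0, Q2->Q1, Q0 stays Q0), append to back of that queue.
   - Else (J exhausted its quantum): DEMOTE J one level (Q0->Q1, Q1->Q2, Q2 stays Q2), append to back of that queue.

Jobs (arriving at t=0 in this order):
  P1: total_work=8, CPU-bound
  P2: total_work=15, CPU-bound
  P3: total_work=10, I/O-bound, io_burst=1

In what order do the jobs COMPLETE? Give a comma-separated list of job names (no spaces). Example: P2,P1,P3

Answer: P3,P1,P2

Derivation:
t=0-2: P1@Q0 runs 2, rem=6, quantum used, demote→Q1. Q0=[P2,P3] Q1=[P1] Q2=[]
t=2-4: P2@Q0 runs 2, rem=13, quantum used, demote→Q1. Q0=[P3] Q1=[P1,P2] Q2=[]
t=4-5: P3@Q0 runs 1, rem=9, I/O yield, promote→Q0. Q0=[P3] Q1=[P1,P2] Q2=[]
t=5-6: P3@Q0 runs 1, rem=8, I/O yield, promote→Q0. Q0=[P3] Q1=[P1,P2] Q2=[]
t=6-7: P3@Q0 runs 1, rem=7, I/O yield, promote→Q0. Q0=[P3] Q1=[P1,P2] Q2=[]
t=7-8: P3@Q0 runs 1, rem=6, I/O yield, promote→Q0. Q0=[P3] Q1=[P1,P2] Q2=[]
t=8-9: P3@Q0 runs 1, rem=5, I/O yield, promote→Q0. Q0=[P3] Q1=[P1,P2] Q2=[]
t=9-10: P3@Q0 runs 1, rem=4, I/O yield, promote→Q0. Q0=[P3] Q1=[P1,P2] Q2=[]
t=10-11: P3@Q0 runs 1, rem=3, I/O yield, promote→Q0. Q0=[P3] Q1=[P1,P2] Q2=[]
t=11-12: P3@Q0 runs 1, rem=2, I/O yield, promote→Q0. Q0=[P3] Q1=[P1,P2] Q2=[]
t=12-13: P3@Q0 runs 1, rem=1, I/O yield, promote→Q0. Q0=[P3] Q1=[P1,P2] Q2=[]
t=13-14: P3@Q0 runs 1, rem=0, completes. Q0=[] Q1=[P1,P2] Q2=[]
t=14-19: P1@Q1 runs 5, rem=1, quantum used, demote→Q2. Q0=[] Q1=[P2] Q2=[P1]
t=19-24: P2@Q1 runs 5, rem=8, quantum used, demote→Q2. Q0=[] Q1=[] Q2=[P1,P2]
t=24-25: P1@Q2 runs 1, rem=0, completes. Q0=[] Q1=[] Q2=[P2]
t=25-33: P2@Q2 runs 8, rem=0, completes. Q0=[] Q1=[] Q2=[]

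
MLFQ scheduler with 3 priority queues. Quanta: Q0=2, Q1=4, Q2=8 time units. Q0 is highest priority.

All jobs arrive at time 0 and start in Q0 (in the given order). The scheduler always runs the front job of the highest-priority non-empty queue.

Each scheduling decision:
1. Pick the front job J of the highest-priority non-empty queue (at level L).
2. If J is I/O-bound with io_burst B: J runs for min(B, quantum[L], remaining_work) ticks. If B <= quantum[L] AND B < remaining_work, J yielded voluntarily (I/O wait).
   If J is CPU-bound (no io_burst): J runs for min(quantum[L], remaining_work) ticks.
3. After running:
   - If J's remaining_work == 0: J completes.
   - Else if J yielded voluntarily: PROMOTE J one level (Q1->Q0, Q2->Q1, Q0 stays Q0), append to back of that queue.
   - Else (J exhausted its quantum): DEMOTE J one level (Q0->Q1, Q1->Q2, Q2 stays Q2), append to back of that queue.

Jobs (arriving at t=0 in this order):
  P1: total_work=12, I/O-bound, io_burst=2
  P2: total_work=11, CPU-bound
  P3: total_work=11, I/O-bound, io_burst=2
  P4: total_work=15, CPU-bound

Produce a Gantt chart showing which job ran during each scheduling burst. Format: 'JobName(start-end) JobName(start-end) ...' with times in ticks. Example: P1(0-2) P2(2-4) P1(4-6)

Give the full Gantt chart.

Answer: P1(0-2) P2(2-4) P3(4-6) P4(6-8) P1(8-10) P3(10-12) P1(12-14) P3(14-16) P1(16-18) P3(18-20) P1(20-22) P3(22-24) P1(24-26) P3(26-27) P2(27-31) P4(31-35) P2(35-40) P4(40-48) P4(48-49)

Derivation:
t=0-2: P1@Q0 runs 2, rem=10, I/O yield, promote→Q0. Q0=[P2,P3,P4,P1] Q1=[] Q2=[]
t=2-4: P2@Q0 runs 2, rem=9, quantum used, demote→Q1. Q0=[P3,P4,P1] Q1=[P2] Q2=[]
t=4-6: P3@Q0 runs 2, rem=9, I/O yield, promote→Q0. Q0=[P4,P1,P3] Q1=[P2] Q2=[]
t=6-8: P4@Q0 runs 2, rem=13, quantum used, demote→Q1. Q0=[P1,P3] Q1=[P2,P4] Q2=[]
t=8-10: P1@Q0 runs 2, rem=8, I/O yield, promote→Q0. Q0=[P3,P1] Q1=[P2,P4] Q2=[]
t=10-12: P3@Q0 runs 2, rem=7, I/O yield, promote→Q0. Q0=[P1,P3] Q1=[P2,P4] Q2=[]
t=12-14: P1@Q0 runs 2, rem=6, I/O yield, promote→Q0. Q0=[P3,P1] Q1=[P2,P4] Q2=[]
t=14-16: P3@Q0 runs 2, rem=5, I/O yield, promote→Q0. Q0=[P1,P3] Q1=[P2,P4] Q2=[]
t=16-18: P1@Q0 runs 2, rem=4, I/O yield, promote→Q0. Q0=[P3,P1] Q1=[P2,P4] Q2=[]
t=18-20: P3@Q0 runs 2, rem=3, I/O yield, promote→Q0. Q0=[P1,P3] Q1=[P2,P4] Q2=[]
t=20-22: P1@Q0 runs 2, rem=2, I/O yield, promote→Q0. Q0=[P3,P1] Q1=[P2,P4] Q2=[]
t=22-24: P3@Q0 runs 2, rem=1, I/O yield, promote→Q0. Q0=[P1,P3] Q1=[P2,P4] Q2=[]
t=24-26: P1@Q0 runs 2, rem=0, completes. Q0=[P3] Q1=[P2,P4] Q2=[]
t=26-27: P3@Q0 runs 1, rem=0, completes. Q0=[] Q1=[P2,P4] Q2=[]
t=27-31: P2@Q1 runs 4, rem=5, quantum used, demote→Q2. Q0=[] Q1=[P4] Q2=[P2]
t=31-35: P4@Q1 runs 4, rem=9, quantum used, demote→Q2. Q0=[] Q1=[] Q2=[P2,P4]
t=35-40: P2@Q2 runs 5, rem=0, completes. Q0=[] Q1=[] Q2=[P4]
t=40-48: P4@Q2 runs 8, rem=1, quantum used, demote→Q2. Q0=[] Q1=[] Q2=[P4]
t=48-49: P4@Q2 runs 1, rem=0, completes. Q0=[] Q1=[] Q2=[]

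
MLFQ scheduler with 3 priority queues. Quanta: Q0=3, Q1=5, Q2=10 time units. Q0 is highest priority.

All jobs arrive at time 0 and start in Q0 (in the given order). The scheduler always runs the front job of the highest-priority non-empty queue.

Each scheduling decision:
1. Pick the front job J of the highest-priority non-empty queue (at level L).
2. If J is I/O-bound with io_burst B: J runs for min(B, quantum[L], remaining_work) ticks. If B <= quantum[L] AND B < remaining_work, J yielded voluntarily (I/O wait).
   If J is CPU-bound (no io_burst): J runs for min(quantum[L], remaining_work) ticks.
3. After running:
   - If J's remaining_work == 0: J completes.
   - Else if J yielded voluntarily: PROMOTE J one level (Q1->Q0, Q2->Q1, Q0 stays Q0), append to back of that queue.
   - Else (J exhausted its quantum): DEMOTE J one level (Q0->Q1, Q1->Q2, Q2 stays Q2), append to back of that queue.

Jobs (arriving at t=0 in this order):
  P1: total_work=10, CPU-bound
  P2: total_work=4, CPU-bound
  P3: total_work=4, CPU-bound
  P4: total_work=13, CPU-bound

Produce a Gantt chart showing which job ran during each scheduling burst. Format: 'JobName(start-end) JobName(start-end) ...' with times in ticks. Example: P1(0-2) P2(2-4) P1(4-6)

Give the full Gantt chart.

t=0-3: P1@Q0 runs 3, rem=7, quantum used, demote→Q1. Q0=[P2,P3,P4] Q1=[P1] Q2=[]
t=3-6: P2@Q0 runs 3, rem=1, quantum used, demote→Q1. Q0=[P3,P4] Q1=[P1,P2] Q2=[]
t=6-9: P3@Q0 runs 3, rem=1, quantum used, demote→Q1. Q0=[P4] Q1=[P1,P2,P3] Q2=[]
t=9-12: P4@Q0 runs 3, rem=10, quantum used, demote→Q1. Q0=[] Q1=[P1,P2,P3,P4] Q2=[]
t=12-17: P1@Q1 runs 5, rem=2, quantum used, demote→Q2. Q0=[] Q1=[P2,P3,P4] Q2=[P1]
t=17-18: P2@Q1 runs 1, rem=0, completes. Q0=[] Q1=[P3,P4] Q2=[P1]
t=18-19: P3@Q1 runs 1, rem=0, completes. Q0=[] Q1=[P4] Q2=[P1]
t=19-24: P4@Q1 runs 5, rem=5, quantum used, demote→Q2. Q0=[] Q1=[] Q2=[P1,P4]
t=24-26: P1@Q2 runs 2, rem=0, completes. Q0=[] Q1=[] Q2=[P4]
t=26-31: P4@Q2 runs 5, rem=0, completes. Q0=[] Q1=[] Q2=[]

Answer: P1(0-3) P2(3-6) P3(6-9) P4(9-12) P1(12-17) P2(17-18) P3(18-19) P4(19-24) P1(24-26) P4(26-31)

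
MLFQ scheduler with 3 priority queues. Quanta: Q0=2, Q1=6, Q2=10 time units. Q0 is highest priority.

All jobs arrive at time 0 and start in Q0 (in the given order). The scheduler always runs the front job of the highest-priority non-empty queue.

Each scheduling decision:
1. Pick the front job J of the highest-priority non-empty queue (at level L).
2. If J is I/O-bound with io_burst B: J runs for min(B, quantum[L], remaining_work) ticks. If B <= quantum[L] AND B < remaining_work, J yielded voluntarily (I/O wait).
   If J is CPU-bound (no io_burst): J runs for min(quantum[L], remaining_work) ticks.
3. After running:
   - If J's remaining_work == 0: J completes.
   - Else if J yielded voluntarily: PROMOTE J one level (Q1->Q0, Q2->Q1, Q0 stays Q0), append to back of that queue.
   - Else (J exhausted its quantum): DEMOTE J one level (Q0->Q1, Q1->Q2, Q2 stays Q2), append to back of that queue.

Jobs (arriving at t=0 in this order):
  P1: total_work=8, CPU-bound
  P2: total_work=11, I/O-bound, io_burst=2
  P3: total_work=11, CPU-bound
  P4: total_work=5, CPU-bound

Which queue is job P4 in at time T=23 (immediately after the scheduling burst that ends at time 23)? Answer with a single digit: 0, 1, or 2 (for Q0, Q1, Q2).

t=0-2: P1@Q0 runs 2, rem=6, quantum used, demote→Q1. Q0=[P2,P3,P4] Q1=[P1] Q2=[]
t=2-4: P2@Q0 runs 2, rem=9, I/O yield, promote→Q0. Q0=[P3,P4,P2] Q1=[P1] Q2=[]
t=4-6: P3@Q0 runs 2, rem=9, quantum used, demote→Q1. Q0=[P4,P2] Q1=[P1,P3] Q2=[]
t=6-8: P4@Q0 runs 2, rem=3, quantum used, demote→Q1. Q0=[P2] Q1=[P1,P3,P4] Q2=[]
t=8-10: P2@Q0 runs 2, rem=7, I/O yield, promote→Q0. Q0=[P2] Q1=[P1,P3,P4] Q2=[]
t=10-12: P2@Q0 runs 2, rem=5, I/O yield, promote→Q0. Q0=[P2] Q1=[P1,P3,P4] Q2=[]
t=12-14: P2@Q0 runs 2, rem=3, I/O yield, promote→Q0. Q0=[P2] Q1=[P1,P3,P4] Q2=[]
t=14-16: P2@Q0 runs 2, rem=1, I/O yield, promote→Q0. Q0=[P2] Q1=[P1,P3,P4] Q2=[]
t=16-17: P2@Q0 runs 1, rem=0, completes. Q0=[] Q1=[P1,P3,P4] Q2=[]
t=17-23: P1@Q1 runs 6, rem=0, completes. Q0=[] Q1=[P3,P4] Q2=[]
t=23-29: P3@Q1 runs 6, rem=3, quantum used, demote→Q2. Q0=[] Q1=[P4] Q2=[P3]
t=29-32: P4@Q1 runs 3, rem=0, completes. Q0=[] Q1=[] Q2=[P3]
t=32-35: P3@Q2 runs 3, rem=0, completes. Q0=[] Q1=[] Q2=[]

Answer: 1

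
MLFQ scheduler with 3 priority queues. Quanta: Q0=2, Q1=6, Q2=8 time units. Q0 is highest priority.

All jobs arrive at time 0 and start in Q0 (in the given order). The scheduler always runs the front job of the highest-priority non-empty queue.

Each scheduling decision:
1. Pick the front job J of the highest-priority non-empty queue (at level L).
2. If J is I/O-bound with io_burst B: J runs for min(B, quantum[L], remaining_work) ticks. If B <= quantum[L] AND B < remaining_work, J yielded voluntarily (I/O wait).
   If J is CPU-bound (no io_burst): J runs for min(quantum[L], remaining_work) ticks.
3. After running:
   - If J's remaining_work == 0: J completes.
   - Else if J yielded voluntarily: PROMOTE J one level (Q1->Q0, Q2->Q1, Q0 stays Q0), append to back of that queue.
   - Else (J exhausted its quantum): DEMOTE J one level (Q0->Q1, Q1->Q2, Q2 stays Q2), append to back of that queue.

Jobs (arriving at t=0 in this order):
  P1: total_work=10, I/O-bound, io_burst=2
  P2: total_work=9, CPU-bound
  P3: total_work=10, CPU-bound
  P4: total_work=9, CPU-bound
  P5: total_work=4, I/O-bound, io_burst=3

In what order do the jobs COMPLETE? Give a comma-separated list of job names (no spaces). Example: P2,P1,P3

Answer: P1,P5,P2,P3,P4

Derivation:
t=0-2: P1@Q0 runs 2, rem=8, I/O yield, promote→Q0. Q0=[P2,P3,P4,P5,P1] Q1=[] Q2=[]
t=2-4: P2@Q0 runs 2, rem=7, quantum used, demote→Q1. Q0=[P3,P4,P5,P1] Q1=[P2] Q2=[]
t=4-6: P3@Q0 runs 2, rem=8, quantum used, demote→Q1. Q0=[P4,P5,P1] Q1=[P2,P3] Q2=[]
t=6-8: P4@Q0 runs 2, rem=7, quantum used, demote→Q1. Q0=[P5,P1] Q1=[P2,P3,P4] Q2=[]
t=8-10: P5@Q0 runs 2, rem=2, quantum used, demote→Q1. Q0=[P1] Q1=[P2,P3,P4,P5] Q2=[]
t=10-12: P1@Q0 runs 2, rem=6, I/O yield, promote→Q0. Q0=[P1] Q1=[P2,P3,P4,P5] Q2=[]
t=12-14: P1@Q0 runs 2, rem=4, I/O yield, promote→Q0. Q0=[P1] Q1=[P2,P3,P4,P5] Q2=[]
t=14-16: P1@Q0 runs 2, rem=2, I/O yield, promote→Q0. Q0=[P1] Q1=[P2,P3,P4,P5] Q2=[]
t=16-18: P1@Q0 runs 2, rem=0, completes. Q0=[] Q1=[P2,P3,P4,P5] Q2=[]
t=18-24: P2@Q1 runs 6, rem=1, quantum used, demote→Q2. Q0=[] Q1=[P3,P4,P5] Q2=[P2]
t=24-30: P3@Q1 runs 6, rem=2, quantum used, demote→Q2. Q0=[] Q1=[P4,P5] Q2=[P2,P3]
t=30-36: P4@Q1 runs 6, rem=1, quantum used, demote→Q2. Q0=[] Q1=[P5] Q2=[P2,P3,P4]
t=36-38: P5@Q1 runs 2, rem=0, completes. Q0=[] Q1=[] Q2=[P2,P3,P4]
t=38-39: P2@Q2 runs 1, rem=0, completes. Q0=[] Q1=[] Q2=[P3,P4]
t=39-41: P3@Q2 runs 2, rem=0, completes. Q0=[] Q1=[] Q2=[P4]
t=41-42: P4@Q2 runs 1, rem=0, completes. Q0=[] Q1=[] Q2=[]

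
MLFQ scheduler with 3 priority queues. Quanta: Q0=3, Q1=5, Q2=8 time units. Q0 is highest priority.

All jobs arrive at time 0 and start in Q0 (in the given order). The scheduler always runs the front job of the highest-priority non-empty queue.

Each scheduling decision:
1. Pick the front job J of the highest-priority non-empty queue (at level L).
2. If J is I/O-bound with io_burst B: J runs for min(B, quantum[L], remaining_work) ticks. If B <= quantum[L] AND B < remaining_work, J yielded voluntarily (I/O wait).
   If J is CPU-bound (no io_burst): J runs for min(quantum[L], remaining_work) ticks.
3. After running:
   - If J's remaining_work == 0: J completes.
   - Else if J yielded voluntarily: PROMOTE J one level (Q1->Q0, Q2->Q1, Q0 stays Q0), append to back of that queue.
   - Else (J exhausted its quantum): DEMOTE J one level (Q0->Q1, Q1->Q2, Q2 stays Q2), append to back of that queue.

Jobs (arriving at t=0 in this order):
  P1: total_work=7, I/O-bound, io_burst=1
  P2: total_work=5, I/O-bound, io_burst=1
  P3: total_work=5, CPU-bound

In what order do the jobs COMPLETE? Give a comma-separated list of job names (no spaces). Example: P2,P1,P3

t=0-1: P1@Q0 runs 1, rem=6, I/O yield, promote→Q0. Q0=[P2,P3,P1] Q1=[] Q2=[]
t=1-2: P2@Q0 runs 1, rem=4, I/O yield, promote→Q0. Q0=[P3,P1,P2] Q1=[] Q2=[]
t=2-5: P3@Q0 runs 3, rem=2, quantum used, demote→Q1. Q0=[P1,P2] Q1=[P3] Q2=[]
t=5-6: P1@Q0 runs 1, rem=5, I/O yield, promote→Q0. Q0=[P2,P1] Q1=[P3] Q2=[]
t=6-7: P2@Q0 runs 1, rem=3, I/O yield, promote→Q0. Q0=[P1,P2] Q1=[P3] Q2=[]
t=7-8: P1@Q0 runs 1, rem=4, I/O yield, promote→Q0. Q0=[P2,P1] Q1=[P3] Q2=[]
t=8-9: P2@Q0 runs 1, rem=2, I/O yield, promote→Q0. Q0=[P1,P2] Q1=[P3] Q2=[]
t=9-10: P1@Q0 runs 1, rem=3, I/O yield, promote→Q0. Q0=[P2,P1] Q1=[P3] Q2=[]
t=10-11: P2@Q0 runs 1, rem=1, I/O yield, promote→Q0. Q0=[P1,P2] Q1=[P3] Q2=[]
t=11-12: P1@Q0 runs 1, rem=2, I/O yield, promote→Q0. Q0=[P2,P1] Q1=[P3] Q2=[]
t=12-13: P2@Q0 runs 1, rem=0, completes. Q0=[P1] Q1=[P3] Q2=[]
t=13-14: P1@Q0 runs 1, rem=1, I/O yield, promote→Q0. Q0=[P1] Q1=[P3] Q2=[]
t=14-15: P1@Q0 runs 1, rem=0, completes. Q0=[] Q1=[P3] Q2=[]
t=15-17: P3@Q1 runs 2, rem=0, completes. Q0=[] Q1=[] Q2=[]

Answer: P2,P1,P3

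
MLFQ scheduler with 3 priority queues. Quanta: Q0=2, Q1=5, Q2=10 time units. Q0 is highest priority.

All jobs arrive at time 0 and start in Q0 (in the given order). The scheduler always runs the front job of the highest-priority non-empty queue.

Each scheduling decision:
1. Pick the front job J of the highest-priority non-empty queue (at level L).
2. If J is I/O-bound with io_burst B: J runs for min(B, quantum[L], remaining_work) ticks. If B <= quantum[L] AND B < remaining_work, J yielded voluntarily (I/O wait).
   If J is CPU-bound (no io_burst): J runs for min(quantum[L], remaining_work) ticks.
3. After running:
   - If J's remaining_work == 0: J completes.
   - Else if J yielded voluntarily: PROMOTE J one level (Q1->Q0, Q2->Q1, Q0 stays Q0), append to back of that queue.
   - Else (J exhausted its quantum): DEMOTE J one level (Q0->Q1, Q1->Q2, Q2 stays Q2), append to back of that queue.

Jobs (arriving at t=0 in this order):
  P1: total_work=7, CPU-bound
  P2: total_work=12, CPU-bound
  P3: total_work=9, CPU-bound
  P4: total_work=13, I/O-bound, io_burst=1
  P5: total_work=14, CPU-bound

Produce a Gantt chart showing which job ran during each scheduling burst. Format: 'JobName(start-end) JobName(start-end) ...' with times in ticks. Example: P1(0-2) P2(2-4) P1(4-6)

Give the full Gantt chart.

t=0-2: P1@Q0 runs 2, rem=5, quantum used, demote→Q1. Q0=[P2,P3,P4,P5] Q1=[P1] Q2=[]
t=2-4: P2@Q0 runs 2, rem=10, quantum used, demote→Q1. Q0=[P3,P4,P5] Q1=[P1,P2] Q2=[]
t=4-6: P3@Q0 runs 2, rem=7, quantum used, demote→Q1. Q0=[P4,P5] Q1=[P1,P2,P3] Q2=[]
t=6-7: P4@Q0 runs 1, rem=12, I/O yield, promote→Q0. Q0=[P5,P4] Q1=[P1,P2,P3] Q2=[]
t=7-9: P5@Q0 runs 2, rem=12, quantum used, demote→Q1. Q0=[P4] Q1=[P1,P2,P3,P5] Q2=[]
t=9-10: P4@Q0 runs 1, rem=11, I/O yield, promote→Q0. Q0=[P4] Q1=[P1,P2,P3,P5] Q2=[]
t=10-11: P4@Q0 runs 1, rem=10, I/O yield, promote→Q0. Q0=[P4] Q1=[P1,P2,P3,P5] Q2=[]
t=11-12: P4@Q0 runs 1, rem=9, I/O yield, promote→Q0. Q0=[P4] Q1=[P1,P2,P3,P5] Q2=[]
t=12-13: P4@Q0 runs 1, rem=8, I/O yield, promote→Q0. Q0=[P4] Q1=[P1,P2,P3,P5] Q2=[]
t=13-14: P4@Q0 runs 1, rem=7, I/O yield, promote→Q0. Q0=[P4] Q1=[P1,P2,P3,P5] Q2=[]
t=14-15: P4@Q0 runs 1, rem=6, I/O yield, promote→Q0. Q0=[P4] Q1=[P1,P2,P3,P5] Q2=[]
t=15-16: P4@Q0 runs 1, rem=5, I/O yield, promote→Q0. Q0=[P4] Q1=[P1,P2,P3,P5] Q2=[]
t=16-17: P4@Q0 runs 1, rem=4, I/O yield, promote→Q0. Q0=[P4] Q1=[P1,P2,P3,P5] Q2=[]
t=17-18: P4@Q0 runs 1, rem=3, I/O yield, promote→Q0. Q0=[P4] Q1=[P1,P2,P3,P5] Q2=[]
t=18-19: P4@Q0 runs 1, rem=2, I/O yield, promote→Q0. Q0=[P4] Q1=[P1,P2,P3,P5] Q2=[]
t=19-20: P4@Q0 runs 1, rem=1, I/O yield, promote→Q0. Q0=[P4] Q1=[P1,P2,P3,P5] Q2=[]
t=20-21: P4@Q0 runs 1, rem=0, completes. Q0=[] Q1=[P1,P2,P3,P5] Q2=[]
t=21-26: P1@Q1 runs 5, rem=0, completes. Q0=[] Q1=[P2,P3,P5] Q2=[]
t=26-31: P2@Q1 runs 5, rem=5, quantum used, demote→Q2. Q0=[] Q1=[P3,P5] Q2=[P2]
t=31-36: P3@Q1 runs 5, rem=2, quantum used, demote→Q2. Q0=[] Q1=[P5] Q2=[P2,P3]
t=36-41: P5@Q1 runs 5, rem=7, quantum used, demote→Q2. Q0=[] Q1=[] Q2=[P2,P3,P5]
t=41-46: P2@Q2 runs 5, rem=0, completes. Q0=[] Q1=[] Q2=[P3,P5]
t=46-48: P3@Q2 runs 2, rem=0, completes. Q0=[] Q1=[] Q2=[P5]
t=48-55: P5@Q2 runs 7, rem=0, completes. Q0=[] Q1=[] Q2=[]

Answer: P1(0-2) P2(2-4) P3(4-6) P4(6-7) P5(7-9) P4(9-10) P4(10-11) P4(11-12) P4(12-13) P4(13-14) P4(14-15) P4(15-16) P4(16-17) P4(17-18) P4(18-19) P4(19-20) P4(20-21) P1(21-26) P2(26-31) P3(31-36) P5(36-41) P2(41-46) P3(46-48) P5(48-55)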